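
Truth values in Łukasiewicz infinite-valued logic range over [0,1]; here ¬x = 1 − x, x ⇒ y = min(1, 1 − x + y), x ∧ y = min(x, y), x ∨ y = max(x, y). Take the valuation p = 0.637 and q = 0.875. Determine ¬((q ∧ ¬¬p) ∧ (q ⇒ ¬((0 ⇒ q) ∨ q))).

0.875

¬p = 1 − 0.637 = 0.363
¬¬p = 1 − 0.363 = 0.637
q ∧ ¬¬p = min(0.875, 0.637) = 0.637
0 ⇒ q = min(1, 1 − 0.000 + 0.875) = min(1, 1.875) = 1.000
(0 ⇒ q) ∨ q = max(1.000, 0.875) = 1.000
¬((0 ⇒ q) ∨ q) = 1 − 1.000 = 0.000
q ⇒ ¬((0 ⇒ q) ∨ q) = min(1, 1 − 0.875 + 0.000) = min(1, 0.125) = 0.125
(q ∧ ¬¬p) ∧ (q ⇒ ¬((0 ⇒ q) ∨ q)) = min(0.637, 0.125) = 0.125
¬((q ∧ ¬¬p) ∧ (q ⇒ ¬((0 ⇒ q) ∨ q))) = 1 − 0.125 = 0.875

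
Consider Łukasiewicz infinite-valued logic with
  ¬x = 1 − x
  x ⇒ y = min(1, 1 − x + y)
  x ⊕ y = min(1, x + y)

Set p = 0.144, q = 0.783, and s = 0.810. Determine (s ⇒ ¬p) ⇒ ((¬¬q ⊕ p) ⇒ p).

¬p = 1 − 0.144 = 0.856
s ⇒ ¬p = min(1, 1 − 0.810 + 0.856) = min(1, 1.046) = 1.000
¬q = 1 − 0.783 = 0.217
¬¬q = 1 − 0.217 = 0.783
¬¬q ⊕ p = min(1, 0.783 + 0.144) = min(1, 0.927) = 0.927
(¬¬q ⊕ p) ⇒ p = min(1, 1 − 0.927 + 0.144) = min(1, 0.217) = 0.217
(s ⇒ ¬p) ⇒ ((¬¬q ⊕ p) ⇒ p) = min(1, 1 − 1.000 + 0.217) = min(1, 0.217) = 0.217

0.217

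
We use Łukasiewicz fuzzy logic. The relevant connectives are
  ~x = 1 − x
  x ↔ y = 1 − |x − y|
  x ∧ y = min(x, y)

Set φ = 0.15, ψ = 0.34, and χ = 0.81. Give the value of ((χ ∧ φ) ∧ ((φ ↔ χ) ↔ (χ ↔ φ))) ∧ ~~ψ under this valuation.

0.15

χ ∧ φ = min(0.81, 0.15) = 0.15
φ ↔ χ = 1 − |0.15 − 0.81| = 1 − 0.66 = 0.34
χ ↔ φ = 1 − |0.81 − 0.15| = 1 − 0.66 = 0.34
(φ ↔ χ) ↔ (χ ↔ φ) = 1 − |0.34 − 0.34| = 1 − 0.00 = 1.00
(χ ∧ φ) ∧ ((φ ↔ χ) ↔ (χ ↔ φ)) = min(0.15, 1.00) = 0.15
~ψ = 1 − 0.34 = 0.66
~~ψ = 1 − 0.66 = 0.34
((χ ∧ φ) ∧ ((φ ↔ χ) ↔ (χ ↔ φ))) ∧ ~~ψ = min(0.15, 0.34) = 0.15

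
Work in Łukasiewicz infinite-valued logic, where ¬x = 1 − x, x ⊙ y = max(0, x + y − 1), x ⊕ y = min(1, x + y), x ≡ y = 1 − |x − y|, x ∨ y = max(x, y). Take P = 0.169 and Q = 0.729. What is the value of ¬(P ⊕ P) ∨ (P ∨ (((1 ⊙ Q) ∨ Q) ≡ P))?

P ⊕ P = min(1, 0.169 + 0.169) = min(1, 0.338) = 0.338
¬(P ⊕ P) = 1 − 0.338 = 0.662
1 ⊙ Q = max(0, 1.000 + 0.729 − 1) = max(0, 0.729) = 0.729
(1 ⊙ Q) ∨ Q = max(0.729, 0.729) = 0.729
((1 ⊙ Q) ∨ Q) ≡ P = 1 − |0.729 − 0.169| = 1 − 0.560 = 0.440
P ∨ (((1 ⊙ Q) ∨ Q) ≡ P) = max(0.169, 0.440) = 0.440
¬(P ⊕ P) ∨ (P ∨ (((1 ⊙ Q) ∨ Q) ≡ P)) = max(0.662, 0.440) = 0.662

0.662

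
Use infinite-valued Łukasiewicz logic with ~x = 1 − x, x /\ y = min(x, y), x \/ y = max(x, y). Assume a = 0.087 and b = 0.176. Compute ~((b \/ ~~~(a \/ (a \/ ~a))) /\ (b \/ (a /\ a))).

0.824

~a = 1 − 0.087 = 0.913
a \/ ~a = max(0.087, 0.913) = 0.913
a \/ (a \/ ~a) = max(0.087, 0.913) = 0.913
~(a \/ (a \/ ~a)) = 1 − 0.913 = 0.087
~~(a \/ (a \/ ~a)) = 1 − 0.087 = 0.913
~~~(a \/ (a \/ ~a)) = 1 − 0.913 = 0.087
b \/ ~~~(a \/ (a \/ ~a)) = max(0.176, 0.087) = 0.176
a /\ a = min(0.087, 0.087) = 0.087
b \/ (a /\ a) = max(0.176, 0.087) = 0.176
(b \/ ~~~(a \/ (a \/ ~a))) /\ (b \/ (a /\ a)) = min(0.176, 0.176) = 0.176
~((b \/ ~~~(a \/ (a \/ ~a))) /\ (b \/ (a /\ a))) = 1 − 0.176 = 0.824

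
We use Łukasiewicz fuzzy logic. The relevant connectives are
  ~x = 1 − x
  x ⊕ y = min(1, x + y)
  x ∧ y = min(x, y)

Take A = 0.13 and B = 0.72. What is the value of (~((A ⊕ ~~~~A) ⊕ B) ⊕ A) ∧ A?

0.13

~A = 1 − 0.13 = 0.87
~~A = 1 − 0.87 = 0.13
~~~A = 1 − 0.13 = 0.87
~~~~A = 1 − 0.87 = 0.13
A ⊕ ~~~~A = min(1, 0.13 + 0.13) = min(1, 0.26) = 0.26
(A ⊕ ~~~~A) ⊕ B = min(1, 0.26 + 0.72) = min(1, 0.98) = 0.98
~((A ⊕ ~~~~A) ⊕ B) = 1 − 0.98 = 0.02
~((A ⊕ ~~~~A) ⊕ B) ⊕ A = min(1, 0.02 + 0.13) = min(1, 0.15) = 0.15
(~((A ⊕ ~~~~A) ⊕ B) ⊕ A) ∧ A = min(0.15, 0.13) = 0.13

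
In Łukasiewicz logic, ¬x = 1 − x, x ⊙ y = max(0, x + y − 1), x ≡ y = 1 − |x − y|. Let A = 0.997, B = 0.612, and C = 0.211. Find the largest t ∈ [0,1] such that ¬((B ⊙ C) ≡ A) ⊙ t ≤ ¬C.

B ⊙ C = max(0, 0.612 + 0.211 − 1) = max(0, -0.177) = 0.000
(B ⊙ C) ≡ A = 1 − |0.000 − 0.997| = 1 − 0.997 = 0.003
¬((B ⊙ C) ≡ A) = 1 − 0.003 = 0.997
So the left factor is ¬((B ⊙ C) ≡ A) = 0.997.
¬C = 1 − 0.211 = 0.789
So the right-hand bound is ¬C = 0.789.
The residuum of the Łukasiewicz t-norm gives the supremum: min(1, 1 − 0.997 + 0.789).
1 − 0.997 + 0.789 = 0.792, so t = min(1, 0.792) = 0.792.
Check: 0.997 ⊙ 0.792 = max(0, 0.789) = 0.789 ≤ 0.789.

0.792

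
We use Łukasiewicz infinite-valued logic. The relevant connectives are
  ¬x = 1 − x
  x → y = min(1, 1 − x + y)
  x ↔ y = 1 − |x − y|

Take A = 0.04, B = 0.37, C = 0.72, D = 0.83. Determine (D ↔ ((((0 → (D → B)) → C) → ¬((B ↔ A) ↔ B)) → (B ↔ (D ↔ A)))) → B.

D → B = min(1, 1 − 0.83 + 0.37) = min(1, 0.54) = 0.54
0 → (D → B) = min(1, 1 − 0.00 + 0.54) = min(1, 1.54) = 1.00
(0 → (D → B)) → C = min(1, 1 − 1.00 + 0.72) = min(1, 0.72) = 0.72
B ↔ A = 1 − |0.37 − 0.04| = 1 − 0.33 = 0.67
(B ↔ A) ↔ B = 1 − |0.67 − 0.37| = 1 − 0.30 = 0.70
¬((B ↔ A) ↔ B) = 1 − 0.70 = 0.30
((0 → (D → B)) → C) → ¬((B ↔ A) ↔ B) = min(1, 1 − 0.72 + 0.30) = min(1, 0.58) = 0.58
D ↔ A = 1 − |0.83 − 0.04| = 1 − 0.79 = 0.21
B ↔ (D ↔ A) = 1 − |0.37 − 0.21| = 1 − 0.16 = 0.84
(((0 → (D → B)) → C) → ¬((B ↔ A) ↔ B)) → (B ↔ (D ↔ A)) = min(1, 1 − 0.58 + 0.84) = min(1, 1.26) = 1.00
D ↔ ((((0 → (D → B)) → C) → ¬((B ↔ A) ↔ B)) → (B ↔ (D ↔ A))) = 1 − |0.83 − 1.00| = 1 − 0.17 = 0.83
(D ↔ ((((0 → (D → B)) → C) → ¬((B ↔ A) ↔ B)) → (B ↔ (D ↔ A)))) → B = min(1, 1 − 0.83 + 0.37) = min(1, 0.54) = 0.54

0.54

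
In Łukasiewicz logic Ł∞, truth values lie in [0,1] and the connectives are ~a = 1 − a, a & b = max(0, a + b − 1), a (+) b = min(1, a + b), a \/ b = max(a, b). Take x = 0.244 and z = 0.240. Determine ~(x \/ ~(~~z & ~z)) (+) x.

~z = 1 − 0.240 = 0.760
~~z = 1 − 0.760 = 0.240
~~z & ~z = max(0, 0.240 + 0.760 − 1) = max(0, 0.000) = 0.000
~(~~z & ~z) = 1 − 0.000 = 1.000
x \/ ~(~~z & ~z) = max(0.244, 1.000) = 1.000
~(x \/ ~(~~z & ~z)) = 1 − 1.000 = 0.000
~(x \/ ~(~~z & ~z)) (+) x = min(1, 0.000 + 0.244) = min(1, 0.244) = 0.244

0.244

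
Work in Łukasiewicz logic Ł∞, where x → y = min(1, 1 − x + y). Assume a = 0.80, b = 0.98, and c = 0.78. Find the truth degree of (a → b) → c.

a → b = min(1, 1 − 0.80 + 0.98) = min(1, 1.18) = 1.00
(a → b) → c = min(1, 1 − 1.00 + 0.78) = min(1, 0.78) = 0.78

0.78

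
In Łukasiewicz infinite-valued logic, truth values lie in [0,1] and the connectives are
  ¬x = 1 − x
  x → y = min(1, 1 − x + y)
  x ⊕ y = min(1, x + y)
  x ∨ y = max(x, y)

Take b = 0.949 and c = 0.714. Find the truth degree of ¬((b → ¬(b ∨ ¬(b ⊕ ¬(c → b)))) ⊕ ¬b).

c → b = min(1, 1 − 0.714 + 0.949) = min(1, 1.235) = 1.000
¬(c → b) = 1 − 1.000 = 0.000
b ⊕ ¬(c → b) = min(1, 0.949 + 0.000) = min(1, 0.949) = 0.949
¬(b ⊕ ¬(c → b)) = 1 − 0.949 = 0.051
b ∨ ¬(b ⊕ ¬(c → b)) = max(0.949, 0.051) = 0.949
¬(b ∨ ¬(b ⊕ ¬(c → b))) = 1 − 0.949 = 0.051
b → ¬(b ∨ ¬(b ⊕ ¬(c → b))) = min(1, 1 − 0.949 + 0.051) = min(1, 0.102) = 0.102
¬b = 1 − 0.949 = 0.051
(b → ¬(b ∨ ¬(b ⊕ ¬(c → b)))) ⊕ ¬b = min(1, 0.102 + 0.051) = min(1, 0.153) = 0.153
¬((b → ¬(b ∨ ¬(b ⊕ ¬(c → b)))) ⊕ ¬b) = 1 − 0.153 = 0.847

0.847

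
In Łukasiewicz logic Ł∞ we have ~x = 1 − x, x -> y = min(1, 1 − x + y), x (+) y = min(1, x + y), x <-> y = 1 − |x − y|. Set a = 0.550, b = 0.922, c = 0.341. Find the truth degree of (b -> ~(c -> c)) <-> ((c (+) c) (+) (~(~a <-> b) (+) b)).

c -> c = min(1, 1 − 0.341 + 0.341) = min(1, 1.000) = 1.000
~(c -> c) = 1 − 1.000 = 0.000
b -> ~(c -> c) = min(1, 1 − 0.922 + 0.000) = min(1, 0.078) = 0.078
c (+) c = min(1, 0.341 + 0.341) = min(1, 0.682) = 0.682
~a = 1 − 0.550 = 0.450
~a <-> b = 1 − |0.450 − 0.922| = 1 − 0.472 = 0.528
~(~a <-> b) = 1 − 0.528 = 0.472
~(~a <-> b) (+) b = min(1, 0.472 + 0.922) = min(1, 1.394) = 1.000
(c (+) c) (+) (~(~a <-> b) (+) b) = min(1, 0.682 + 1.000) = min(1, 1.682) = 1.000
(b -> ~(c -> c)) <-> ((c (+) c) (+) (~(~a <-> b) (+) b)) = 1 − |0.078 − 1.000| = 1 − 0.922 = 0.078

0.078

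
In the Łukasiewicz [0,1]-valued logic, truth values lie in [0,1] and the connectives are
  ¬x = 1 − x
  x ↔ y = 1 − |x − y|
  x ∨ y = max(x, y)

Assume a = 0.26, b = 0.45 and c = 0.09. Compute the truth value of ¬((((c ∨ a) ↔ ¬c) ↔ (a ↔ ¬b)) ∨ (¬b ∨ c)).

0.36

c ∨ a = max(0.09, 0.26) = 0.26
¬c = 1 − 0.09 = 0.91
(c ∨ a) ↔ ¬c = 1 − |0.26 − 0.91| = 1 − 0.65 = 0.35
¬b = 1 − 0.45 = 0.55
a ↔ ¬b = 1 − |0.26 − 0.55| = 1 − 0.29 = 0.71
((c ∨ a) ↔ ¬c) ↔ (a ↔ ¬b) = 1 − |0.35 − 0.71| = 1 − 0.36 = 0.64
¬b ∨ c = max(0.55, 0.09) = 0.55
(((c ∨ a) ↔ ¬c) ↔ (a ↔ ¬b)) ∨ (¬b ∨ c) = max(0.64, 0.55) = 0.64
¬((((c ∨ a) ↔ ¬c) ↔ (a ↔ ¬b)) ∨ (¬b ∨ c)) = 1 − 0.64 = 0.36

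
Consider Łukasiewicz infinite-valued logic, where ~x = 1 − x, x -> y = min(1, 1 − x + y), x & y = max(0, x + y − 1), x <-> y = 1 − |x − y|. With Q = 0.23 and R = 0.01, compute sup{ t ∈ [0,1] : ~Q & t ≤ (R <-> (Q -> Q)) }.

0.24

~Q = 1 − 0.23 = 0.77
So the left factor is ~Q = 0.77.
Q -> Q = min(1, 1 − 0.23 + 0.23) = min(1, 1.00) = 1.00
R <-> (Q -> Q) = 1 − |0.01 − 1.00| = 1 − 0.99 = 0.01
So the right-hand bound is R <-> (Q -> Q) = 0.01.
The residuum of the Łukasiewicz t-norm gives the supremum: min(1, 1 − 0.77 + 0.01).
1 − 0.77 + 0.01 = 0.24, so t = min(1, 0.24) = 0.24.
Check: 0.77 & 0.24 = max(0, 0.01) = 0.01 ≤ 0.01.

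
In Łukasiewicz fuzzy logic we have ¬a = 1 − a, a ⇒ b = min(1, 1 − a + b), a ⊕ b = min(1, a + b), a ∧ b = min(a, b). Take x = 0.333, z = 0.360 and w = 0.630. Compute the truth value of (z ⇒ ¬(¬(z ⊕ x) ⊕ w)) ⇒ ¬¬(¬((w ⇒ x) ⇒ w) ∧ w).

z ⊕ x = min(1, 0.360 + 0.333) = min(1, 0.693) = 0.693
¬(z ⊕ x) = 1 − 0.693 = 0.307
¬(z ⊕ x) ⊕ w = min(1, 0.307 + 0.630) = min(1, 0.937) = 0.937
¬(¬(z ⊕ x) ⊕ w) = 1 − 0.937 = 0.063
z ⇒ ¬(¬(z ⊕ x) ⊕ w) = min(1, 1 − 0.360 + 0.063) = min(1, 0.703) = 0.703
w ⇒ x = min(1, 1 − 0.630 + 0.333) = min(1, 0.703) = 0.703
(w ⇒ x) ⇒ w = min(1, 1 − 0.703 + 0.630) = min(1, 0.927) = 0.927
¬((w ⇒ x) ⇒ w) = 1 − 0.927 = 0.073
¬((w ⇒ x) ⇒ w) ∧ w = min(0.073, 0.630) = 0.073
¬(¬((w ⇒ x) ⇒ w) ∧ w) = 1 − 0.073 = 0.927
¬¬(¬((w ⇒ x) ⇒ w) ∧ w) = 1 − 0.927 = 0.073
(z ⇒ ¬(¬(z ⊕ x) ⊕ w)) ⇒ ¬¬(¬((w ⇒ x) ⇒ w) ∧ w) = min(1, 1 − 0.703 + 0.073) = min(1, 0.370) = 0.370

0.370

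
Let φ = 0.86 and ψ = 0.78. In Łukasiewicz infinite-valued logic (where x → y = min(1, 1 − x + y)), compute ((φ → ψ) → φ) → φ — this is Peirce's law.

φ → ψ = min(1, 1 − 0.86 + 0.78) = min(1, 0.92) = 0.92
(φ → ψ) → φ = min(1, 1 − 0.92 + 0.86) = min(1, 0.94) = 0.94
((φ → ψ) → φ) → φ = min(1, 1 − 0.94 + 0.86) = min(1, 0.92) = 0.92
(The value 0.92 < 1 shows this instance is not satisfied; not a Ł∞-tautology in general.)

0.92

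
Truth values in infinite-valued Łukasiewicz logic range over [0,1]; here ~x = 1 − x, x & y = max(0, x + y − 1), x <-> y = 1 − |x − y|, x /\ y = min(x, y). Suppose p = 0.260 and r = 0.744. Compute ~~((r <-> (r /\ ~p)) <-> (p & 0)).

~p = 1 − 0.260 = 0.740
r /\ ~p = min(0.744, 0.740) = 0.740
r <-> (r /\ ~p) = 1 − |0.744 − 0.740| = 1 − 0.004 = 0.996
p & 0 = max(0, 0.260 + 0.000 − 1) = max(0, -0.740) = 0.000
(r <-> (r /\ ~p)) <-> (p & 0) = 1 − |0.996 − 0.000| = 1 − 0.996 = 0.004
~((r <-> (r /\ ~p)) <-> (p & 0)) = 1 − 0.004 = 0.996
~~((r <-> (r /\ ~p)) <-> (p & 0)) = 1 − 0.996 = 0.004

0.004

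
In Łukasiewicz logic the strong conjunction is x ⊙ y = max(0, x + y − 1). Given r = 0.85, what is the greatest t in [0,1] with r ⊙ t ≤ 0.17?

The residuum of the Łukasiewicz t-norm gives the supremum: min(1, 1 − 0.85 + 0.17).
1 − 0.85 + 0.17 = 0.32, so t = min(1, 0.32) = 0.32.
Check: 0.85 ⊙ 0.32 = max(0, 0.17) = 0.17 ≤ 0.17.

0.32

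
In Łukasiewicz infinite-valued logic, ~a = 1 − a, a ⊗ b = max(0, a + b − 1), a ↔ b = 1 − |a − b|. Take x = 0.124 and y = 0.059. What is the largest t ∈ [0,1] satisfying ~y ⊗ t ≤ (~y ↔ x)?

0.242

~y = 1 − 0.059 = 0.941
So the left factor is ~y = 0.941.
~y ↔ x = 1 − |0.941 − 0.124| = 1 − 0.817 = 0.183
So the right-hand bound is ~y ↔ x = 0.183.
The residuum of the Łukasiewicz t-norm gives the supremum: min(1, 1 − 0.941 + 0.183).
1 − 0.941 + 0.183 = 0.242, so t = min(1, 0.242) = 0.242.
Check: 0.941 ⊗ 0.242 = max(0, 0.183) = 0.183 ≤ 0.183.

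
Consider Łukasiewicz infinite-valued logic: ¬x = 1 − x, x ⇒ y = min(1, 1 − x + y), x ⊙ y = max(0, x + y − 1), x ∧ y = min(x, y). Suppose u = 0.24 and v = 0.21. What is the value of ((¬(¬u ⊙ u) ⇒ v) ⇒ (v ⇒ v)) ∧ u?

0.24

¬u = 1 − 0.24 = 0.76
¬u ⊙ u = max(0, 0.76 + 0.24 − 1) = max(0, 0.00) = 0.00
¬(¬u ⊙ u) = 1 − 0.00 = 1.00
¬(¬u ⊙ u) ⇒ v = min(1, 1 − 1.00 + 0.21) = min(1, 0.21) = 0.21
v ⇒ v = min(1, 1 − 0.21 + 0.21) = min(1, 1.00) = 1.00
(¬(¬u ⊙ u) ⇒ v) ⇒ (v ⇒ v) = min(1, 1 − 0.21 + 1.00) = min(1, 1.79) = 1.00
((¬(¬u ⊙ u) ⇒ v) ⇒ (v ⇒ v)) ∧ u = min(1.00, 0.24) = 0.24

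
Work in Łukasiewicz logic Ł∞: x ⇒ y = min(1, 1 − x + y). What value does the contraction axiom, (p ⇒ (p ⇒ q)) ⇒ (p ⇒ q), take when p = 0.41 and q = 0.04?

0.63

p ⇒ q = min(1, 1 − 0.41 + 0.04) = min(1, 0.63) = 0.63
p ⇒ (p ⇒ q) = min(1, 1 − 0.41 + 0.63) = min(1, 1.22) = 1.00
(p ⇒ (p ⇒ q)) ⇒ (p ⇒ q) = min(1, 1 − 1.00 + 0.63) = min(1, 0.63) = 0.63
(The value 0.63 < 1 shows this instance is not satisfied; fails in Ł∞ (the t-norm is not idempotent).)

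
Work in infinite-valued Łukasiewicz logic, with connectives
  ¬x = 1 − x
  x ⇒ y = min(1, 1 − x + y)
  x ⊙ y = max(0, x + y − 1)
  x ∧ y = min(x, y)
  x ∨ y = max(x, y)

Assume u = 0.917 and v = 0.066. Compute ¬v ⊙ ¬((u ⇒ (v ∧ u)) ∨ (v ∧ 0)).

¬v = 1 − 0.066 = 0.934
v ∧ u = min(0.066, 0.917) = 0.066
u ⇒ (v ∧ u) = min(1, 1 − 0.917 + 0.066) = min(1, 0.149) = 0.149
v ∧ 0 = min(0.066, 0.000) = 0.000
(u ⇒ (v ∧ u)) ∨ (v ∧ 0) = max(0.149, 0.000) = 0.149
¬((u ⇒ (v ∧ u)) ∨ (v ∧ 0)) = 1 − 0.149 = 0.851
¬v ⊙ ¬((u ⇒ (v ∧ u)) ∨ (v ∧ 0)) = max(0, 0.934 + 0.851 − 1) = max(0, 0.785) = 0.785

0.785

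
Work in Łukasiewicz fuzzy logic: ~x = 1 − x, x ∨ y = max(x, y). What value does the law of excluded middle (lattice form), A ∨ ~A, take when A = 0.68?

0.68

~A = 1 − 0.68 = 0.32
A ∨ ~A = max(0.68, 0.32) = 0.68
(The value 0.68 < 1 shows this instance is not satisfied; not a Ł∞-tautology — its value is max(a, 1−a).)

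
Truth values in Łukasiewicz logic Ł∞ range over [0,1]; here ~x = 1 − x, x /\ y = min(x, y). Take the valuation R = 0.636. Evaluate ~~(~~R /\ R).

~R = 1 − 0.636 = 0.364
~~R = 1 − 0.364 = 0.636
~~R /\ R = min(0.636, 0.636) = 0.636
~(~~R /\ R) = 1 − 0.636 = 0.364
~~(~~R /\ R) = 1 − 0.364 = 0.636

0.636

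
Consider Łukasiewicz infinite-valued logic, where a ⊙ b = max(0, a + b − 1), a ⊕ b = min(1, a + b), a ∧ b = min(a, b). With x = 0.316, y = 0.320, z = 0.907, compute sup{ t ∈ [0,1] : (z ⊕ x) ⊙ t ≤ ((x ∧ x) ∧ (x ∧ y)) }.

z ⊕ x = min(1, 0.907 + 0.316) = min(1, 1.223) = 1.000
So the left factor is z ⊕ x = 1.000.
x ∧ x = min(0.316, 0.316) = 0.316
x ∧ y = min(0.316, 0.320) = 0.316
(x ∧ x) ∧ (x ∧ y) = min(0.316, 0.316) = 0.316
So the right-hand bound is (x ∧ x) ∧ (x ∧ y) = 0.316.
The residuum of the Łukasiewicz t-norm gives the supremum: min(1, 1 − 1.000 + 0.316).
1 − 1.000 + 0.316 = 0.316, so t = min(1, 0.316) = 0.316.
Check: 1.000 ⊙ 0.316 = max(0, 0.316) = 0.316 ≤ 0.316.

0.316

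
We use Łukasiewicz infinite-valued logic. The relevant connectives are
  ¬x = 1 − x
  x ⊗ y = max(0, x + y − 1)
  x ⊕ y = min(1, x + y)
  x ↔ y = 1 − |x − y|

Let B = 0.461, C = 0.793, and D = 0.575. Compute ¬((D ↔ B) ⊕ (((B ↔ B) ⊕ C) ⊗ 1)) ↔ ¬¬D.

0.425

D ↔ B = 1 − |0.575 − 0.461| = 1 − 0.114 = 0.886
B ↔ B = 1 − |0.461 − 0.461| = 1 − 0.000 = 1.000
(B ↔ B) ⊕ C = min(1, 1.000 + 0.793) = min(1, 1.793) = 1.000
((B ↔ B) ⊕ C) ⊗ 1 = max(0, 1.000 + 1.000 − 1) = max(0, 1.000) = 1.000
(D ↔ B) ⊕ (((B ↔ B) ⊕ C) ⊗ 1) = min(1, 0.886 + 1.000) = min(1, 1.886) = 1.000
¬((D ↔ B) ⊕ (((B ↔ B) ⊕ C) ⊗ 1)) = 1 − 1.000 = 0.000
¬D = 1 − 0.575 = 0.425
¬¬D = 1 − 0.425 = 0.575
¬((D ↔ B) ⊕ (((B ↔ B) ⊕ C) ⊗ 1)) ↔ ¬¬D = 1 − |0.000 − 0.575| = 1 − 0.575 = 0.425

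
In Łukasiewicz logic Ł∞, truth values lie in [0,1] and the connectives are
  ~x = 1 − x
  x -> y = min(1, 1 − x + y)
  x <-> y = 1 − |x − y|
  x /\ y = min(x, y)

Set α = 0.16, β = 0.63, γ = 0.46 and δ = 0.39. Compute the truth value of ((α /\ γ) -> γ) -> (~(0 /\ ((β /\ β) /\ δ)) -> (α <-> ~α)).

α /\ γ = min(0.16, 0.46) = 0.16
(α /\ γ) -> γ = min(1, 1 − 0.16 + 0.46) = min(1, 1.30) = 1.00
β /\ β = min(0.63, 0.63) = 0.63
(β /\ β) /\ δ = min(0.63, 0.39) = 0.39
0 /\ ((β /\ β) /\ δ) = min(0.00, 0.39) = 0.00
~(0 /\ ((β /\ β) /\ δ)) = 1 − 0.00 = 1.00
~α = 1 − 0.16 = 0.84
α <-> ~α = 1 − |0.16 − 0.84| = 1 − 0.68 = 0.32
~(0 /\ ((β /\ β) /\ δ)) -> (α <-> ~α) = min(1, 1 − 1.00 + 0.32) = min(1, 0.32) = 0.32
((α /\ γ) -> γ) -> (~(0 /\ ((β /\ β) /\ δ)) -> (α <-> ~α)) = min(1, 1 − 1.00 + 0.32) = min(1, 0.32) = 0.32

0.32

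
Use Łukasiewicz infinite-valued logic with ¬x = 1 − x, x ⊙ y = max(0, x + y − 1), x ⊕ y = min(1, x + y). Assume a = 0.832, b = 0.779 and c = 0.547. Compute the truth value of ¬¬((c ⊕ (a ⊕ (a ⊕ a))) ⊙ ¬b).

a ⊕ a = min(1, 0.832 + 0.832) = min(1, 1.664) = 1.000
a ⊕ (a ⊕ a) = min(1, 0.832 + 1.000) = min(1, 1.832) = 1.000
c ⊕ (a ⊕ (a ⊕ a)) = min(1, 0.547 + 1.000) = min(1, 1.547) = 1.000
¬b = 1 − 0.779 = 0.221
(c ⊕ (a ⊕ (a ⊕ a))) ⊙ ¬b = max(0, 1.000 + 0.221 − 1) = max(0, 0.221) = 0.221
¬((c ⊕ (a ⊕ (a ⊕ a))) ⊙ ¬b) = 1 − 0.221 = 0.779
¬¬((c ⊕ (a ⊕ (a ⊕ a))) ⊙ ¬b) = 1 − 0.779 = 0.221

0.221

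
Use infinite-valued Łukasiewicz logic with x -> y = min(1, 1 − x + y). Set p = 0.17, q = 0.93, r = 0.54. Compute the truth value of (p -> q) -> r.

0.54

p -> q = min(1, 1 − 0.17 + 0.93) = min(1, 1.76) = 1.00
(p -> q) -> r = min(1, 1 − 1.00 + 0.54) = min(1, 0.54) = 0.54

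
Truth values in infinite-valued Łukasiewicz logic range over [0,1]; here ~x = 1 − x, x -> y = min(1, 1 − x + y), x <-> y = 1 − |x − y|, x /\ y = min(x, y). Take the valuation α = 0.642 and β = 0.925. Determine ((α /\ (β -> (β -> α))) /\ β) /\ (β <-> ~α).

β -> α = min(1, 1 − 0.925 + 0.642) = min(1, 0.717) = 0.717
β -> (β -> α) = min(1, 1 − 0.925 + 0.717) = min(1, 0.792) = 0.792
α /\ (β -> (β -> α)) = min(0.642, 0.792) = 0.642
(α /\ (β -> (β -> α))) /\ β = min(0.642, 0.925) = 0.642
~α = 1 − 0.642 = 0.358
β <-> ~α = 1 − |0.925 − 0.358| = 1 − 0.567 = 0.433
((α /\ (β -> (β -> α))) /\ β) /\ (β <-> ~α) = min(0.642, 0.433) = 0.433

0.433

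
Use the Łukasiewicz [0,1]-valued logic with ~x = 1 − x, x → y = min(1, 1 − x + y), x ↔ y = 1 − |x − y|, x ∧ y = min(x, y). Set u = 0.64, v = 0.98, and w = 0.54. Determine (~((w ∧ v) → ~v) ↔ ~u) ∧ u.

w ∧ v = min(0.54, 0.98) = 0.54
~v = 1 − 0.98 = 0.02
(w ∧ v) → ~v = min(1, 1 − 0.54 + 0.02) = min(1, 0.48) = 0.48
~((w ∧ v) → ~v) = 1 − 0.48 = 0.52
~u = 1 − 0.64 = 0.36
~((w ∧ v) → ~v) ↔ ~u = 1 − |0.52 − 0.36| = 1 − 0.16 = 0.84
(~((w ∧ v) → ~v) ↔ ~u) ∧ u = min(0.84, 0.64) = 0.64

0.64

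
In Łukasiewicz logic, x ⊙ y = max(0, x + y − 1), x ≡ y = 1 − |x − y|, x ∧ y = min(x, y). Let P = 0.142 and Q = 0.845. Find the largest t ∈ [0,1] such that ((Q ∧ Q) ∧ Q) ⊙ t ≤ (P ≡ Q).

0.452

Q ∧ Q = min(0.845, 0.845) = 0.845
(Q ∧ Q) ∧ Q = min(0.845, 0.845) = 0.845
So the left factor is (Q ∧ Q) ∧ Q = 0.845.
P ≡ Q = 1 − |0.142 − 0.845| = 1 − 0.703 = 0.297
So the right-hand bound is P ≡ Q = 0.297.
The residuum of the Łukasiewicz t-norm gives the supremum: min(1, 1 − 0.845 + 0.297).
1 − 0.845 + 0.297 = 0.452, so t = min(1, 0.452) = 0.452.
Check: 0.845 ⊙ 0.452 = max(0, 0.297) = 0.297 ≤ 0.297.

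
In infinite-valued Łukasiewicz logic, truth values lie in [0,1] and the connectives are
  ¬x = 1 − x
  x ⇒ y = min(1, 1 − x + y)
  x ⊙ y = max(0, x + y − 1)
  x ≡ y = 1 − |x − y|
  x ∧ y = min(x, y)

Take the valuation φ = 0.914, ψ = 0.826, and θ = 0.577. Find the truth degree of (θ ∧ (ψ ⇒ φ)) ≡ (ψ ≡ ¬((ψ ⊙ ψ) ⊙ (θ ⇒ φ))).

ψ ⇒ φ = min(1, 1 − 0.826 + 0.914) = min(1, 1.088) = 1.000
θ ∧ (ψ ⇒ φ) = min(0.577, 1.000) = 0.577
ψ ⊙ ψ = max(0, 0.826 + 0.826 − 1) = max(0, 0.652) = 0.652
θ ⇒ φ = min(1, 1 − 0.577 + 0.914) = min(1, 1.337) = 1.000
(ψ ⊙ ψ) ⊙ (θ ⇒ φ) = max(0, 0.652 + 1.000 − 1) = max(0, 0.652) = 0.652
¬((ψ ⊙ ψ) ⊙ (θ ⇒ φ)) = 1 − 0.652 = 0.348
ψ ≡ ¬((ψ ⊙ ψ) ⊙ (θ ⇒ φ)) = 1 − |0.826 − 0.348| = 1 − 0.478 = 0.522
(θ ∧ (ψ ⇒ φ)) ≡ (ψ ≡ ¬((ψ ⊙ ψ) ⊙ (θ ⇒ φ))) = 1 − |0.577 − 0.522| = 1 − 0.055 = 0.945

0.945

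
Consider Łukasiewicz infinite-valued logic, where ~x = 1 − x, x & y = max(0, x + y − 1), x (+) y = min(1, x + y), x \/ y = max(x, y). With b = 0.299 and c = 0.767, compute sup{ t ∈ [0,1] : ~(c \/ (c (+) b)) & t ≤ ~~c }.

c (+) b = min(1, 0.767 + 0.299) = min(1, 1.066) = 1.000
c \/ (c (+) b) = max(0.767, 1.000) = 1.000
~(c \/ (c (+) b)) = 1 − 1.000 = 0.000
So the left factor is ~(c \/ (c (+) b)) = 0.000.
~c = 1 − 0.767 = 0.233
~~c = 1 − 0.233 = 0.767
So the right-hand bound is ~~c = 0.767.
The residuum of the Łukasiewicz t-norm gives the supremum: min(1, 1 − 0.000 + 0.767).
1 − 0.000 + 0.767 = 1.767, so t = min(1, 1.767) = 1.000.
Check: 0.000 & 1.000 = max(0, 0.000) = 0.000 ≤ 0.767.

1.000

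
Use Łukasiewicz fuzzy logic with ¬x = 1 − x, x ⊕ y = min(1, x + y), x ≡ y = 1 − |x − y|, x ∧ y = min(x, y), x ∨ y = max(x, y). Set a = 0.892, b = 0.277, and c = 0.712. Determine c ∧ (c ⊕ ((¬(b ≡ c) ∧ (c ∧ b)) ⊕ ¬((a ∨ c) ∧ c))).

0.712

b ≡ c = 1 − |0.277 − 0.712| = 1 − 0.435 = 0.565
¬(b ≡ c) = 1 − 0.565 = 0.435
c ∧ b = min(0.712, 0.277) = 0.277
¬(b ≡ c) ∧ (c ∧ b) = min(0.435, 0.277) = 0.277
a ∨ c = max(0.892, 0.712) = 0.892
(a ∨ c) ∧ c = min(0.892, 0.712) = 0.712
¬((a ∨ c) ∧ c) = 1 − 0.712 = 0.288
(¬(b ≡ c) ∧ (c ∧ b)) ⊕ ¬((a ∨ c) ∧ c) = min(1, 0.277 + 0.288) = min(1, 0.565) = 0.565
c ⊕ ((¬(b ≡ c) ∧ (c ∧ b)) ⊕ ¬((a ∨ c) ∧ c)) = min(1, 0.712 + 0.565) = min(1, 1.277) = 1.000
c ∧ (c ⊕ ((¬(b ≡ c) ∧ (c ∧ b)) ⊕ ¬((a ∨ c) ∧ c))) = min(0.712, 1.000) = 0.712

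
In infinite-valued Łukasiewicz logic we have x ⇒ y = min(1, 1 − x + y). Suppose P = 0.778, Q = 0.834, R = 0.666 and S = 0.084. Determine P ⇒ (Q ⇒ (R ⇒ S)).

R ⇒ S = min(1, 1 − 0.666 + 0.084) = min(1, 0.418) = 0.418
Q ⇒ (R ⇒ S) = min(1, 1 − 0.834 + 0.418) = min(1, 0.584) = 0.584
P ⇒ (Q ⇒ (R ⇒ S)) = min(1, 1 − 0.778 + 0.584) = min(1, 0.806) = 0.806

0.806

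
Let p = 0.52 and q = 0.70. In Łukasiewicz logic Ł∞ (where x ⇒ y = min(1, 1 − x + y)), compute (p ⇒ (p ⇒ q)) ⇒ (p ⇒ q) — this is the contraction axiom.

1.00

p ⇒ q = min(1, 1 − 0.52 + 0.70) = min(1, 1.18) = 1.00
p ⇒ (p ⇒ q) = min(1, 1 − 0.52 + 1.00) = min(1, 1.48) = 1.00
(p ⇒ (p ⇒ q)) ⇒ (p ⇒ q) = min(1, 1 − 1.00 + 1.00) = min(1, 1.00) = 1.00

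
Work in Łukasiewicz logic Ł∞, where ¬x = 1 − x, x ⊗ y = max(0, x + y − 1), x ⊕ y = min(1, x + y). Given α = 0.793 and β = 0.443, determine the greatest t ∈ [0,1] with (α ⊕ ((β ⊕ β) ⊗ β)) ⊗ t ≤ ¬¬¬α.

0.207

β ⊕ β = min(1, 0.443 + 0.443) = min(1, 0.886) = 0.886
(β ⊕ β) ⊗ β = max(0, 0.886 + 0.443 − 1) = max(0, 0.329) = 0.329
α ⊕ ((β ⊕ β) ⊗ β) = min(1, 0.793 + 0.329) = min(1, 1.122) = 1.000
So the left factor is α ⊕ ((β ⊕ β) ⊗ β) = 1.000.
¬α = 1 − 0.793 = 0.207
¬¬α = 1 − 0.207 = 0.793
¬¬¬α = 1 − 0.793 = 0.207
So the right-hand bound is ¬¬¬α = 0.207.
The residuum of the Łukasiewicz t-norm gives the supremum: min(1, 1 − 1.000 + 0.207).
1 − 1.000 + 0.207 = 0.207, so t = min(1, 0.207) = 0.207.
Check: 1.000 ⊗ 0.207 = max(0, 0.207) = 0.207 ≤ 0.207.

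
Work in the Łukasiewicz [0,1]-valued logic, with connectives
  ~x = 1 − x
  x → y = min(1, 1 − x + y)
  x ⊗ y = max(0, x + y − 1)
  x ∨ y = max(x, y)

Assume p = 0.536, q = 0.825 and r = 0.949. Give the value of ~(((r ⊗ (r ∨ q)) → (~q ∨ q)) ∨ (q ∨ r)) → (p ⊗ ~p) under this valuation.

r ∨ q = max(0.949, 0.825) = 0.949
r ⊗ (r ∨ q) = max(0, 0.949 + 0.949 − 1) = max(0, 0.898) = 0.898
~q = 1 − 0.825 = 0.175
~q ∨ q = max(0.175, 0.825) = 0.825
(r ⊗ (r ∨ q)) → (~q ∨ q) = min(1, 1 − 0.898 + 0.825) = min(1, 0.927) = 0.927
q ∨ r = max(0.825, 0.949) = 0.949
((r ⊗ (r ∨ q)) → (~q ∨ q)) ∨ (q ∨ r) = max(0.927, 0.949) = 0.949
~(((r ⊗ (r ∨ q)) → (~q ∨ q)) ∨ (q ∨ r)) = 1 − 0.949 = 0.051
~p = 1 − 0.536 = 0.464
p ⊗ ~p = max(0, 0.536 + 0.464 − 1) = max(0, 0.000) = 0.000
~(((r ⊗ (r ∨ q)) → (~q ∨ q)) ∨ (q ∨ r)) → (p ⊗ ~p) = min(1, 1 − 0.051 + 0.000) = min(1, 0.949) = 0.949

0.949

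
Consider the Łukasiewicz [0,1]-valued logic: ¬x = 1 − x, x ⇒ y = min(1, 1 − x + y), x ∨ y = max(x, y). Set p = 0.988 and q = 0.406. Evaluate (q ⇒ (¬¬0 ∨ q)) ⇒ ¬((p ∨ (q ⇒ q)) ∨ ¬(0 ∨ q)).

0.000

¬0 = 1 − 0.000 = 1.000
¬¬0 = 1 − 1.000 = 0.000
¬¬0 ∨ q = max(0.000, 0.406) = 0.406
q ⇒ (¬¬0 ∨ q) = min(1, 1 − 0.406 + 0.406) = min(1, 1.000) = 1.000
q ⇒ q = min(1, 1 − 0.406 + 0.406) = min(1, 1.000) = 1.000
p ∨ (q ⇒ q) = max(0.988, 1.000) = 1.000
0 ∨ q = max(0.000, 0.406) = 0.406
¬(0 ∨ q) = 1 − 0.406 = 0.594
(p ∨ (q ⇒ q)) ∨ ¬(0 ∨ q) = max(1.000, 0.594) = 1.000
¬((p ∨ (q ⇒ q)) ∨ ¬(0 ∨ q)) = 1 − 1.000 = 0.000
(q ⇒ (¬¬0 ∨ q)) ⇒ ¬((p ∨ (q ⇒ q)) ∨ ¬(0 ∨ q)) = min(1, 1 − 1.000 + 0.000) = min(1, 0.000) = 0.000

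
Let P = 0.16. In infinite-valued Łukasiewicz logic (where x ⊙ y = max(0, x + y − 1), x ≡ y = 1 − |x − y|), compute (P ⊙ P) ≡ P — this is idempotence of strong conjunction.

0.84

P ⊙ P = max(0, 0.16 + 0.16 − 1) = max(0, -0.68) = 0.00
(P ⊙ P) ≡ P = 1 − |0.00 − 0.16| = 1 − 0.16 = 0.84
(The value 0.84 < 1 shows this instance is not satisfied; fails in Ł∞ since a ⊗ a = max(0, 2a−1) ≠ a in general.)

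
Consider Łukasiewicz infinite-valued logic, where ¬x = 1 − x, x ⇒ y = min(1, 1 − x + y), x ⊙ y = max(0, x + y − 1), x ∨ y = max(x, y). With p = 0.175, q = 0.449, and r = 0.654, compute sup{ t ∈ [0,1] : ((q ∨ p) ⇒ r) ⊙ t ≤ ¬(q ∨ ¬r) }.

q ∨ p = max(0.449, 0.175) = 0.449
(q ∨ p) ⇒ r = min(1, 1 − 0.449 + 0.654) = min(1, 1.205) = 1.000
So the left factor is (q ∨ p) ⇒ r = 1.000.
¬r = 1 − 0.654 = 0.346
q ∨ ¬r = max(0.449, 0.346) = 0.449
¬(q ∨ ¬r) = 1 − 0.449 = 0.551
So the right-hand bound is ¬(q ∨ ¬r) = 0.551.
The residuum of the Łukasiewicz t-norm gives the supremum: min(1, 1 − 1.000 + 0.551).
1 − 1.000 + 0.551 = 0.551, so t = min(1, 0.551) = 0.551.
Check: 1.000 ⊙ 0.551 = max(0, 0.551) = 0.551 ≤ 0.551.

0.551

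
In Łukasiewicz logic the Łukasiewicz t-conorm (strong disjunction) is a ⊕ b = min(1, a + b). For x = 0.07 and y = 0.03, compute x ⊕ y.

x ⊕ y = min(1, 0.07 + 0.03) = min(1, 0.10) = 0.10
For comparison, the Gödel t-conorm max(a, b) would give 0.07.

0.10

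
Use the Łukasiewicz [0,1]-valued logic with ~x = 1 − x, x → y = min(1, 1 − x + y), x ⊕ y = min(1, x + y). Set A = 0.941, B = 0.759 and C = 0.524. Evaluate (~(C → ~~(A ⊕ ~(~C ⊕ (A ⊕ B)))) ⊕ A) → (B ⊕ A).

1.000

~C = 1 − 0.524 = 0.476
A ⊕ B = min(1, 0.941 + 0.759) = min(1, 1.700) = 1.000
~C ⊕ (A ⊕ B) = min(1, 0.476 + 1.000) = min(1, 1.476) = 1.000
~(~C ⊕ (A ⊕ B)) = 1 − 1.000 = 0.000
A ⊕ ~(~C ⊕ (A ⊕ B)) = min(1, 0.941 + 0.000) = min(1, 0.941) = 0.941
~(A ⊕ ~(~C ⊕ (A ⊕ B))) = 1 − 0.941 = 0.059
~~(A ⊕ ~(~C ⊕ (A ⊕ B))) = 1 − 0.059 = 0.941
C → ~~(A ⊕ ~(~C ⊕ (A ⊕ B))) = min(1, 1 − 0.524 + 0.941) = min(1, 1.417) = 1.000
~(C → ~~(A ⊕ ~(~C ⊕ (A ⊕ B)))) = 1 − 1.000 = 0.000
~(C → ~~(A ⊕ ~(~C ⊕ (A ⊕ B)))) ⊕ A = min(1, 0.000 + 0.941) = min(1, 0.941) = 0.941
B ⊕ A = min(1, 0.759 + 0.941) = min(1, 1.700) = 1.000
(~(C → ~~(A ⊕ ~(~C ⊕ (A ⊕ B)))) ⊕ A) → (B ⊕ A) = min(1, 1 − 0.941 + 1.000) = min(1, 1.059) = 1.000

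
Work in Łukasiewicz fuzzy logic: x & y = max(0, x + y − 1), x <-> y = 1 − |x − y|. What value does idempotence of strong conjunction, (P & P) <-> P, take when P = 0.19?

P & P = max(0, 0.19 + 0.19 − 1) = max(0, -0.62) = 0.00
(P & P) <-> P = 1 − |0.00 − 0.19| = 1 − 0.19 = 0.81
(The value 0.81 < 1 shows this instance is not satisfied; fails in Ł∞ since a ⊗ a = max(0, 2a−1) ≠ a in general.)

0.81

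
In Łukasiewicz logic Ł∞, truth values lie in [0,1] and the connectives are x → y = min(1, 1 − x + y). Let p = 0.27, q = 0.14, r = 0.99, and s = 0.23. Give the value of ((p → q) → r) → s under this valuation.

0.23

p → q = min(1, 1 − 0.27 + 0.14) = min(1, 0.87) = 0.87
(p → q) → r = min(1, 1 − 0.87 + 0.99) = min(1, 1.12) = 1.00
((p → q) → r) → s = min(1, 1 − 1.00 + 0.23) = min(1, 0.23) = 0.23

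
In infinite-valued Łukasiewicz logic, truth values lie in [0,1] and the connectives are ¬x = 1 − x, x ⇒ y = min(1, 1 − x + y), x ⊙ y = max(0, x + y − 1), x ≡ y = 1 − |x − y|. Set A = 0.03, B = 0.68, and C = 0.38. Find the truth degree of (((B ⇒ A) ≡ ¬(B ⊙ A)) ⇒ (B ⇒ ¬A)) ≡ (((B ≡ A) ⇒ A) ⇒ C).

0.70

B ⇒ A = min(1, 1 − 0.68 + 0.03) = min(1, 0.35) = 0.35
B ⊙ A = max(0, 0.68 + 0.03 − 1) = max(0, -0.29) = 0.00
¬(B ⊙ A) = 1 − 0.00 = 1.00
(B ⇒ A) ≡ ¬(B ⊙ A) = 1 − |0.35 − 1.00| = 1 − 0.65 = 0.35
¬A = 1 − 0.03 = 0.97
B ⇒ ¬A = min(1, 1 − 0.68 + 0.97) = min(1, 1.29) = 1.00
((B ⇒ A) ≡ ¬(B ⊙ A)) ⇒ (B ⇒ ¬A) = min(1, 1 − 0.35 + 1.00) = min(1, 1.65) = 1.00
B ≡ A = 1 − |0.68 − 0.03| = 1 − 0.65 = 0.35
(B ≡ A) ⇒ A = min(1, 1 − 0.35 + 0.03) = min(1, 0.68) = 0.68
((B ≡ A) ⇒ A) ⇒ C = min(1, 1 − 0.68 + 0.38) = min(1, 0.70) = 0.70
(((B ⇒ A) ≡ ¬(B ⊙ A)) ⇒ (B ⇒ ¬A)) ≡ (((B ≡ A) ⇒ A) ⇒ C) = 1 − |1.00 − 0.70| = 1 − 0.30 = 0.70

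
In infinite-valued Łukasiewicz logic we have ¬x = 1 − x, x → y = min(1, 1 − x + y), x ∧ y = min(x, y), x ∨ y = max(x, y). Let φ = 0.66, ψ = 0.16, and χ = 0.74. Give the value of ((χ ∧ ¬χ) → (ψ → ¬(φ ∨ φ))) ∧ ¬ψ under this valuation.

¬χ = 1 − 0.74 = 0.26
χ ∧ ¬χ = min(0.74, 0.26) = 0.26
φ ∨ φ = max(0.66, 0.66) = 0.66
¬(φ ∨ φ) = 1 − 0.66 = 0.34
ψ → ¬(φ ∨ φ) = min(1, 1 − 0.16 + 0.34) = min(1, 1.18) = 1.00
(χ ∧ ¬χ) → (ψ → ¬(φ ∨ φ)) = min(1, 1 − 0.26 + 1.00) = min(1, 1.74) = 1.00
¬ψ = 1 − 0.16 = 0.84
((χ ∧ ¬χ) → (ψ → ¬(φ ∨ φ))) ∧ ¬ψ = min(1.00, 0.84) = 0.84

0.84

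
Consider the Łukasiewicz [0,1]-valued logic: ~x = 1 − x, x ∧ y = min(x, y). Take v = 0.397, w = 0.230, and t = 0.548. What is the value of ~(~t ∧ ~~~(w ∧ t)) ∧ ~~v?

~t = 1 − 0.548 = 0.452
w ∧ t = min(0.230, 0.548) = 0.230
~(w ∧ t) = 1 − 0.230 = 0.770
~~(w ∧ t) = 1 − 0.770 = 0.230
~~~(w ∧ t) = 1 − 0.230 = 0.770
~t ∧ ~~~(w ∧ t) = min(0.452, 0.770) = 0.452
~(~t ∧ ~~~(w ∧ t)) = 1 − 0.452 = 0.548
~v = 1 − 0.397 = 0.603
~~v = 1 − 0.603 = 0.397
~(~t ∧ ~~~(w ∧ t)) ∧ ~~v = min(0.548, 0.397) = 0.397

0.397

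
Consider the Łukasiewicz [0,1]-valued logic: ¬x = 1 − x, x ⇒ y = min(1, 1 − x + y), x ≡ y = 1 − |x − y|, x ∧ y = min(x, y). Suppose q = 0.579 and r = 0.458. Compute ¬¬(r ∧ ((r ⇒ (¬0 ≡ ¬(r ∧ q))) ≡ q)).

¬0 = 1 − 0.000 = 1.000
r ∧ q = min(0.458, 0.579) = 0.458
¬(r ∧ q) = 1 − 0.458 = 0.542
¬0 ≡ ¬(r ∧ q) = 1 − |1.000 − 0.542| = 1 − 0.458 = 0.542
r ⇒ (¬0 ≡ ¬(r ∧ q)) = min(1, 1 − 0.458 + 0.542) = min(1, 1.084) = 1.000
(r ⇒ (¬0 ≡ ¬(r ∧ q))) ≡ q = 1 − |1.000 − 0.579| = 1 − 0.421 = 0.579
r ∧ ((r ⇒ (¬0 ≡ ¬(r ∧ q))) ≡ q) = min(0.458, 0.579) = 0.458
¬(r ∧ ((r ⇒ (¬0 ≡ ¬(r ∧ q))) ≡ q)) = 1 − 0.458 = 0.542
¬¬(r ∧ ((r ⇒ (¬0 ≡ ¬(r ∧ q))) ≡ q)) = 1 − 0.542 = 0.458

0.458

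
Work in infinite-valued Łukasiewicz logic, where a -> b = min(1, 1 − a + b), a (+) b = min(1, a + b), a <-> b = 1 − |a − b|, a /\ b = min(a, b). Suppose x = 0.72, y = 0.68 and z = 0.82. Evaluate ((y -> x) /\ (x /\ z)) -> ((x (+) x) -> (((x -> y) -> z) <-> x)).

1.00

y -> x = min(1, 1 − 0.68 + 0.72) = min(1, 1.04) = 1.00
x /\ z = min(0.72, 0.82) = 0.72
(y -> x) /\ (x /\ z) = min(1.00, 0.72) = 0.72
x (+) x = min(1, 0.72 + 0.72) = min(1, 1.44) = 1.00
x -> y = min(1, 1 − 0.72 + 0.68) = min(1, 0.96) = 0.96
(x -> y) -> z = min(1, 1 − 0.96 + 0.82) = min(1, 0.86) = 0.86
((x -> y) -> z) <-> x = 1 − |0.86 − 0.72| = 1 − 0.14 = 0.86
(x (+) x) -> (((x -> y) -> z) <-> x) = min(1, 1 − 1.00 + 0.86) = min(1, 0.86) = 0.86
((y -> x) /\ (x /\ z)) -> ((x (+) x) -> (((x -> y) -> z) <-> x)) = min(1, 1 − 0.72 + 0.86) = min(1, 1.14) = 1.00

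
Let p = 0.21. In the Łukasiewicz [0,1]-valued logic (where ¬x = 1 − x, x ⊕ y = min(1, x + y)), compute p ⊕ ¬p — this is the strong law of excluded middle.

1.00

¬p = 1 − 0.21 = 0.79
p ⊕ ¬p = min(1, 0.21 + 0.79) = min(1, 1.00) = 1.00
(As expected: always 1 in Ł∞ since a ⊕ (1−a) = 1.)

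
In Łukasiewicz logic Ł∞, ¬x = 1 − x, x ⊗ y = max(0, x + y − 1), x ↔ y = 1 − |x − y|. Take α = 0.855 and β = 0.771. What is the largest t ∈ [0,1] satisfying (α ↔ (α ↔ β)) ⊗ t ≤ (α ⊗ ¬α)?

α ↔ β = 1 − |0.855 − 0.771| = 1 − 0.084 = 0.916
α ↔ (α ↔ β) = 1 − |0.855 − 0.916| = 1 − 0.061 = 0.939
So the left factor is α ↔ (α ↔ β) = 0.939.
¬α = 1 − 0.855 = 0.145
α ⊗ ¬α = max(0, 0.855 + 0.145 − 1) = max(0, 0.000) = 0.000
So the right-hand bound is α ⊗ ¬α = 0.000.
The residuum of the Łukasiewicz t-norm gives the supremum: min(1, 1 − 0.939 + 0.000).
1 − 0.939 + 0.000 = 0.061, so t = min(1, 0.061) = 0.061.
Check: 0.939 ⊗ 0.061 = max(0, 0.000) = 0.000 ≤ 0.000.

0.061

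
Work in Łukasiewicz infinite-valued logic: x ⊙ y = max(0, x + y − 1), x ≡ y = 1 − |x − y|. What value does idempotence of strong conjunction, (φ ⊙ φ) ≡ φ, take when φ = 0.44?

0.56

φ ⊙ φ = max(0, 0.44 + 0.44 − 1) = max(0, -0.12) = 0.00
(φ ⊙ φ) ≡ φ = 1 − |0.00 − 0.44| = 1 − 0.44 = 0.56
(The value 0.56 < 1 shows this instance is not satisfied; fails in Ł∞ since a ⊗ a = max(0, 2a−1) ≠ a in general.)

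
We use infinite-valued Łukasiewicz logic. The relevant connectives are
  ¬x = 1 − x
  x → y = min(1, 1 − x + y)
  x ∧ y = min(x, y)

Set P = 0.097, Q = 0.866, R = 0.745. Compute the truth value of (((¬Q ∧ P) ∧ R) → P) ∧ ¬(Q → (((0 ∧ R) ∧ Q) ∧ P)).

0.866

¬Q = 1 − 0.866 = 0.134
¬Q ∧ P = min(0.134, 0.097) = 0.097
(¬Q ∧ P) ∧ R = min(0.097, 0.745) = 0.097
((¬Q ∧ P) ∧ R) → P = min(1, 1 − 0.097 + 0.097) = min(1, 1.000) = 1.000
0 ∧ R = min(0.000, 0.745) = 0.000
(0 ∧ R) ∧ Q = min(0.000, 0.866) = 0.000
((0 ∧ R) ∧ Q) ∧ P = min(0.000, 0.097) = 0.000
Q → (((0 ∧ R) ∧ Q) ∧ P) = min(1, 1 − 0.866 + 0.000) = min(1, 0.134) = 0.134
¬(Q → (((0 ∧ R) ∧ Q) ∧ P)) = 1 − 0.134 = 0.866
(((¬Q ∧ P) ∧ R) → P) ∧ ¬(Q → (((0 ∧ R) ∧ Q) ∧ P)) = min(1.000, 0.866) = 0.866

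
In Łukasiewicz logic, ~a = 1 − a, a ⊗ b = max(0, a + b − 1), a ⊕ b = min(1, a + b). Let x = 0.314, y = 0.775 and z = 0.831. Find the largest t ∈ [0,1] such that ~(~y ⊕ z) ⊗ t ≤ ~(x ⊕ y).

~y = 1 − 0.775 = 0.225
~y ⊕ z = min(1, 0.225 + 0.831) = min(1, 1.056) = 1.000
~(~y ⊕ z) = 1 − 1.000 = 0.000
So the left factor is ~(~y ⊕ z) = 0.000.
x ⊕ y = min(1, 0.314 + 0.775) = min(1, 1.089) = 1.000
~(x ⊕ y) = 1 − 1.000 = 0.000
So the right-hand bound is ~(x ⊕ y) = 0.000.
The residuum of the Łukasiewicz t-norm gives the supremum: min(1, 1 − 0.000 + 0.000).
1 − 0.000 + 0.000 = 1.000, so t = min(1, 1.000) = 1.000.
Check: 0.000 ⊗ 1.000 = max(0, 0.000) = 0.000 ≤ 0.000.

1.000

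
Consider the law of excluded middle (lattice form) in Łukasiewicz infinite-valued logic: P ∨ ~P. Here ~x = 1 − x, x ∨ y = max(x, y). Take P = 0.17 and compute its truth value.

0.83

~P = 1 − 0.17 = 0.83
P ∨ ~P = max(0.17, 0.83) = 0.83
(The value 0.83 < 1 shows this instance is not satisfied; not a Ł∞-tautology — its value is max(a, 1−a).)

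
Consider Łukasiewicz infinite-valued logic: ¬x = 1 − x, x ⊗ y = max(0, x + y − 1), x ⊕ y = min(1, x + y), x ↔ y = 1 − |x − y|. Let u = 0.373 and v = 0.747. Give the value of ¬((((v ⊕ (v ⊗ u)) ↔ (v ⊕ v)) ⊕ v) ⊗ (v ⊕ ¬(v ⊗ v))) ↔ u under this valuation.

0.627

v ⊗ u = max(0, 0.747 + 0.373 − 1) = max(0, 0.120) = 0.120
v ⊕ (v ⊗ u) = min(1, 0.747 + 0.120) = min(1, 0.867) = 0.867
v ⊕ v = min(1, 0.747 + 0.747) = min(1, 1.494) = 1.000
(v ⊕ (v ⊗ u)) ↔ (v ⊕ v) = 1 − |0.867 − 1.000| = 1 − 0.133 = 0.867
((v ⊕ (v ⊗ u)) ↔ (v ⊕ v)) ⊕ v = min(1, 0.867 + 0.747) = min(1, 1.614) = 1.000
v ⊗ v = max(0, 0.747 + 0.747 − 1) = max(0, 0.494) = 0.494
¬(v ⊗ v) = 1 − 0.494 = 0.506
v ⊕ ¬(v ⊗ v) = min(1, 0.747 + 0.506) = min(1, 1.253) = 1.000
(((v ⊕ (v ⊗ u)) ↔ (v ⊕ v)) ⊕ v) ⊗ (v ⊕ ¬(v ⊗ v)) = max(0, 1.000 + 1.000 − 1) = max(0, 1.000) = 1.000
¬((((v ⊕ (v ⊗ u)) ↔ (v ⊕ v)) ⊕ v) ⊗ (v ⊕ ¬(v ⊗ v))) = 1 − 1.000 = 0.000
¬((((v ⊕ (v ⊗ u)) ↔ (v ⊕ v)) ⊕ v) ⊗ (v ⊕ ¬(v ⊗ v))) ↔ u = 1 − |0.000 − 0.373| = 1 − 0.373 = 0.627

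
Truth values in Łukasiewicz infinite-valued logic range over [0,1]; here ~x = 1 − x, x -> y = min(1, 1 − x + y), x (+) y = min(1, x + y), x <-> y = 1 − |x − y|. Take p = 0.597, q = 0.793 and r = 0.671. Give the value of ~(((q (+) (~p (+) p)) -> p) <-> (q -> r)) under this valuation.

~p = 1 − 0.597 = 0.403
~p (+) p = min(1, 0.403 + 0.597) = min(1, 1.000) = 1.000
q (+) (~p (+) p) = min(1, 0.793 + 1.000) = min(1, 1.793) = 1.000
(q (+) (~p (+) p)) -> p = min(1, 1 − 1.000 + 0.597) = min(1, 0.597) = 0.597
q -> r = min(1, 1 − 0.793 + 0.671) = min(1, 0.878) = 0.878
((q (+) (~p (+) p)) -> p) <-> (q -> r) = 1 − |0.597 − 0.878| = 1 − 0.281 = 0.719
~(((q (+) (~p (+) p)) -> p) <-> (q -> r)) = 1 − 0.719 = 0.281

0.281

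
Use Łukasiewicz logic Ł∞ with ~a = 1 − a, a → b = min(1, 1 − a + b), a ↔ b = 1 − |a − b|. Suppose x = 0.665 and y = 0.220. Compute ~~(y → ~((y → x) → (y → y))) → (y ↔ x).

y → x = min(1, 1 − 0.220 + 0.665) = min(1, 1.445) = 1.000
y → y = min(1, 1 − 0.220 + 0.220) = min(1, 1.000) = 1.000
(y → x) → (y → y) = min(1, 1 − 1.000 + 1.000) = min(1, 1.000) = 1.000
~((y → x) → (y → y)) = 1 − 1.000 = 0.000
y → ~((y → x) → (y → y)) = min(1, 1 − 0.220 + 0.000) = min(1, 0.780) = 0.780
~(y → ~((y → x) → (y → y))) = 1 − 0.780 = 0.220
~~(y → ~((y → x) → (y → y))) = 1 − 0.220 = 0.780
y ↔ x = 1 − |0.220 − 0.665| = 1 − 0.445 = 0.555
~~(y → ~((y → x) → (y → y))) → (y ↔ x) = min(1, 1 − 0.780 + 0.555) = min(1, 0.775) = 0.775

0.775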